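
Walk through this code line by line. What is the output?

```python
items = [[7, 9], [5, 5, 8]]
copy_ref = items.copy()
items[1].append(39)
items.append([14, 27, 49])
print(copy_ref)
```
[[7, 9], [5, 5, 8, 39]]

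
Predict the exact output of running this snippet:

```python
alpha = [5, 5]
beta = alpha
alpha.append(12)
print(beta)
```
[5, 5, 12]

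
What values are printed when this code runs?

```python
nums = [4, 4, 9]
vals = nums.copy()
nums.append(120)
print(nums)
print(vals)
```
[4, 4, 9, 120]
[4, 4, 9]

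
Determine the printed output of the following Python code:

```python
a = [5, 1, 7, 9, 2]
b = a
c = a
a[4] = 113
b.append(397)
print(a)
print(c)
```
[5, 1, 7, 9, 113, 397]
[5, 1, 7, 9, 113, 397]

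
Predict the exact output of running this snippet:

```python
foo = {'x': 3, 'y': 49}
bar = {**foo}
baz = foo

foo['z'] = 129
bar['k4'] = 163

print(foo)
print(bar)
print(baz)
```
{'x': 3, 'y': 49, 'z': 129}
{'x': 3, 'y': 49, 'k4': 163}
{'x': 3, 'y': 49, 'z': 129}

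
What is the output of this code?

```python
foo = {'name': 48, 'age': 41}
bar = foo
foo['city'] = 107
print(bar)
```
{'name': 48, 'age': 41, 'city': 107}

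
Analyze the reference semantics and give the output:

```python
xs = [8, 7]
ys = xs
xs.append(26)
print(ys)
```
[8, 7, 26]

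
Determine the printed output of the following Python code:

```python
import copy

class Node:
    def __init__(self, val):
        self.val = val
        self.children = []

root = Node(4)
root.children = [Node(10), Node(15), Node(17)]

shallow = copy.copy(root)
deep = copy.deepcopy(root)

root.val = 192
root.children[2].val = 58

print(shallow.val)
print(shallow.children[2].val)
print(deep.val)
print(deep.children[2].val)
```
4
58
4
17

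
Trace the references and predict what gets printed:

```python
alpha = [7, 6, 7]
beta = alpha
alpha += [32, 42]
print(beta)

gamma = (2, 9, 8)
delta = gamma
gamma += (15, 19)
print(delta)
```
[7, 6, 7, 32, 42]
(2, 9, 8)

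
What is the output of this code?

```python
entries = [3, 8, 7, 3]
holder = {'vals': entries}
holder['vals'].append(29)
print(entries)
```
[3, 8, 7, 3, 29]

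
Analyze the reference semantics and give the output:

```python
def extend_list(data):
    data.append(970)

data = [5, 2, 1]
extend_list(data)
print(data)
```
[5, 2, 1, 970]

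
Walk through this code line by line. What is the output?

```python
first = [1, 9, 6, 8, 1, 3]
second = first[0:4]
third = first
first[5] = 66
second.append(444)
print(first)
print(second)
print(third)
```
[1, 9, 6, 8, 1, 66]
[1, 9, 6, 8, 444]
[1, 9, 6, 8, 1, 66]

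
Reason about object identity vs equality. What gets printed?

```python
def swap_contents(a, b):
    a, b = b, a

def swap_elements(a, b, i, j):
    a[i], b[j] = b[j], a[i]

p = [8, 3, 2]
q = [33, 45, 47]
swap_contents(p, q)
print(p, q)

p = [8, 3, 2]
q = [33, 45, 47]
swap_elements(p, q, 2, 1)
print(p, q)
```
[8, 3, 2] [33, 45, 47]
[8, 3, 45] [33, 2, 47]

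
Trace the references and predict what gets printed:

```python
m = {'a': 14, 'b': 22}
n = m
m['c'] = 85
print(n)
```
{'a': 14, 'b': 22, 'c': 85}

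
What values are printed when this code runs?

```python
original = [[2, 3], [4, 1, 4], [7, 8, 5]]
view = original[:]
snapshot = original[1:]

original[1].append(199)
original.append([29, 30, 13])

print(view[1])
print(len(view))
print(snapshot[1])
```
[4, 1, 4, 199]
3
[7, 8, 5]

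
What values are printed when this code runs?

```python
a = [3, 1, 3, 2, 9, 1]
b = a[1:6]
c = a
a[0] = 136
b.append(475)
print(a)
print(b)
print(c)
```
[136, 1, 3, 2, 9, 1]
[1, 3, 2, 9, 1, 475]
[136, 1, 3, 2, 9, 1]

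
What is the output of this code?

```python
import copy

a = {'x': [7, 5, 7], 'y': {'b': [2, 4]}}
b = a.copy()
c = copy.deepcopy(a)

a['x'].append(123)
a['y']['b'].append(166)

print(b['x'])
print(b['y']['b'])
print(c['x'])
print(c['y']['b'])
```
[7, 5, 7, 123]
[2, 4, 166]
[7, 5, 7]
[2, 4]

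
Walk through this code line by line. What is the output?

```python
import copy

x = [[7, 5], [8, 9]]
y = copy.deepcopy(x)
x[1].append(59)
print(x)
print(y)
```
[[7, 5], [8, 9, 59]]
[[7, 5], [8, 9]]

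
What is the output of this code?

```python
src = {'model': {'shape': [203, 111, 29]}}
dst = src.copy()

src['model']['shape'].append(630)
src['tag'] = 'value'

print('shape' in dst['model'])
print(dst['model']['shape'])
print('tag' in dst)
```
True
[203, 111, 29, 630]
False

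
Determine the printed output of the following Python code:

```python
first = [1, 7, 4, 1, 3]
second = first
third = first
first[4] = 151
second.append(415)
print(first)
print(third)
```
[1, 7, 4, 1, 151, 415]
[1, 7, 4, 1, 151, 415]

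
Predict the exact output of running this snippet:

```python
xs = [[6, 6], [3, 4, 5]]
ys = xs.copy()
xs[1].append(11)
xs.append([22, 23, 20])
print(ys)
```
[[6, 6], [3, 4, 5, 11]]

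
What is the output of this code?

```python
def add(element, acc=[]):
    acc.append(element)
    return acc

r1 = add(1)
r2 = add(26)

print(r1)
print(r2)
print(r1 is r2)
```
[1, 26]
[1, 26]
True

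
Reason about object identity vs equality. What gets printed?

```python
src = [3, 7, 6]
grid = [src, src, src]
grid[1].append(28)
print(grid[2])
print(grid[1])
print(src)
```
[3, 7, 6, 28]
[3, 7, 6, 28]
[3, 7, 6, 28]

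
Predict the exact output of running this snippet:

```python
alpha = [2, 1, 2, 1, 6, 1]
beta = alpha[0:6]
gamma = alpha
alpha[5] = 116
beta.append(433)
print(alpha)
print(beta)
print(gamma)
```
[2, 1, 2, 1, 6, 116]
[2, 1, 2, 1, 6, 1, 433]
[2, 1, 2, 1, 6, 116]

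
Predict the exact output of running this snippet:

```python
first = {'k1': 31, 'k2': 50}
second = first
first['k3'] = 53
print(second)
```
{'k1': 31, 'k2': 50, 'k3': 53}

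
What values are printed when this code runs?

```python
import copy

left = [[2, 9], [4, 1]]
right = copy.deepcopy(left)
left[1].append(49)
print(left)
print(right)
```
[[2, 9], [4, 1, 49]]
[[2, 9], [4, 1]]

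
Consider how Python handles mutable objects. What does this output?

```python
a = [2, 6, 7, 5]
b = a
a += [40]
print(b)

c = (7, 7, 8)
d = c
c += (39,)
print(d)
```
[2, 6, 7, 5, 40]
(7, 7, 8)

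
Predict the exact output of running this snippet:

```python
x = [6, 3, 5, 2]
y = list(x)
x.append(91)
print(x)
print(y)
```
[6, 3, 5, 2, 91]
[6, 3, 5, 2]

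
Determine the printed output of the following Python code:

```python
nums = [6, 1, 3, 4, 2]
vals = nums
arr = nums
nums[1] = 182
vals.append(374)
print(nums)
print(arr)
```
[6, 182, 3, 4, 2, 374]
[6, 182, 3, 4, 2, 374]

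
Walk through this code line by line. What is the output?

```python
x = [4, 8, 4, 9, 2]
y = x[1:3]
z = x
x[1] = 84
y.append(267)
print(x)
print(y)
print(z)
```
[4, 84, 4, 9, 2]
[8, 4, 267]
[4, 84, 4, 9, 2]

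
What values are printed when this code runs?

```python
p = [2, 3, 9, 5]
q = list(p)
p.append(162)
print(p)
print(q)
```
[2, 3, 9, 5, 162]
[2, 3, 9, 5]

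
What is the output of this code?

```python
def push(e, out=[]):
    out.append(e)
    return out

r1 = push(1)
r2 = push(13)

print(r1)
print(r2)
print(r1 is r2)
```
[1, 13]
[1, 13]
True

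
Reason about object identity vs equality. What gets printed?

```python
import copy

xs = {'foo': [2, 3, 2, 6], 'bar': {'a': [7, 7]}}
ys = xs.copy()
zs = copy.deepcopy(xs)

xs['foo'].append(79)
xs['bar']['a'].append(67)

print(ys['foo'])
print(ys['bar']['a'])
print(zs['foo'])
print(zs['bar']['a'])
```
[2, 3, 2, 6, 79]
[7, 7, 67]
[2, 3, 2, 6]
[7, 7]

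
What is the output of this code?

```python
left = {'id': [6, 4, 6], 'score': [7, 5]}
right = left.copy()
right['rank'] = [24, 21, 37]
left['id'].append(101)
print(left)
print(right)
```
{'id': [6, 4, 6, 101], 'score': [7, 5]}
{'id': [6, 4, 6, 101], 'score': [7, 5], 'rank': [24, 21, 37]}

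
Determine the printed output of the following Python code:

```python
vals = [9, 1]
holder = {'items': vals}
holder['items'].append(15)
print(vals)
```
[9, 1, 15]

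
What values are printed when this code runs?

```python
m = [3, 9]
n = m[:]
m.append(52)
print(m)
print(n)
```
[3, 9, 52]
[3, 9]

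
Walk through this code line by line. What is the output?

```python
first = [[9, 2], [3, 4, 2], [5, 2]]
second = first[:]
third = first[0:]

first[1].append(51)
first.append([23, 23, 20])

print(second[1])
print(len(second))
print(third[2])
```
[3, 4, 2, 51]
3
[5, 2]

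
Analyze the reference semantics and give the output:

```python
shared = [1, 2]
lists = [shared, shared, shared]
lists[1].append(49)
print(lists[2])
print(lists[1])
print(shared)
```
[1, 2, 49]
[1, 2, 49]
[1, 2, 49]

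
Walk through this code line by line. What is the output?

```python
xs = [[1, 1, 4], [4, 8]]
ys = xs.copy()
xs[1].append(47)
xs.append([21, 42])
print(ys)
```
[[1, 1, 4], [4, 8, 47]]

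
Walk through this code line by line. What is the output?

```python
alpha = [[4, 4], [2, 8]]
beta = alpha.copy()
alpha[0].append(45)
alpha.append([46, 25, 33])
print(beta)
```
[[4, 4, 45], [2, 8]]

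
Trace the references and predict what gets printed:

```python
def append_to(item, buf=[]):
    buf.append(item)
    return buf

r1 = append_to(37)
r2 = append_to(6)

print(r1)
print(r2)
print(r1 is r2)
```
[37, 6]
[37, 6]
True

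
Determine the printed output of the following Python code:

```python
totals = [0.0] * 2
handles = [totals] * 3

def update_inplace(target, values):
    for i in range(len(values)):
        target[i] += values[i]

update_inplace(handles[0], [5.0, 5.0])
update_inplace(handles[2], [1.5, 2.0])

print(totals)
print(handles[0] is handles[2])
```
[6.5, 7.0]
True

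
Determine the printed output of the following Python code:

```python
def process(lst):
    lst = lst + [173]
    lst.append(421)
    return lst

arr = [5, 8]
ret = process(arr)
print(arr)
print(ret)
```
[5, 8]
[5, 8, 173, 421]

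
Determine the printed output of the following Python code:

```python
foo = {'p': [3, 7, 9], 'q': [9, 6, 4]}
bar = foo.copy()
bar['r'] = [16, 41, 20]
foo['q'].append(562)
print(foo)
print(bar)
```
{'p': [3, 7, 9], 'q': [9, 6, 4, 562]}
{'p': [3, 7, 9], 'q': [9, 6, 4, 562], 'r': [16, 41, 20]}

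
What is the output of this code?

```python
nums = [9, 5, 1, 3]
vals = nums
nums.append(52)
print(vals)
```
[9, 5, 1, 3, 52]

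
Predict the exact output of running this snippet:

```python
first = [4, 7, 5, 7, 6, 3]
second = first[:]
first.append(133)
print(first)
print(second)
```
[4, 7, 5, 7, 6, 3, 133]
[4, 7, 5, 7, 6, 3]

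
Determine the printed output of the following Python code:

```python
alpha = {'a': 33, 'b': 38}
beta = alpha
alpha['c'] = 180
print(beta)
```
{'a': 33, 'b': 38, 'c': 180}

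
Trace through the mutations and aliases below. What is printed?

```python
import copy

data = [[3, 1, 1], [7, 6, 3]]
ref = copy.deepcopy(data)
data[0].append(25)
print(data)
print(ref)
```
[[3, 1, 1, 25], [7, 6, 3]]
[[3, 1, 1], [7, 6, 3]]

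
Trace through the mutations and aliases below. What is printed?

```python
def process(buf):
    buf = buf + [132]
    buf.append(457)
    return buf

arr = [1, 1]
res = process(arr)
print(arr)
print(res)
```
[1, 1]
[1, 1, 132, 457]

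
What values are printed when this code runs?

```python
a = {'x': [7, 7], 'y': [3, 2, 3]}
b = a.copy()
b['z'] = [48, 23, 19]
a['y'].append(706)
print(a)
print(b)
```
{'x': [7, 7], 'y': [3, 2, 3, 706]}
{'x': [7, 7], 'y': [3, 2, 3, 706], 'z': [48, 23, 19]}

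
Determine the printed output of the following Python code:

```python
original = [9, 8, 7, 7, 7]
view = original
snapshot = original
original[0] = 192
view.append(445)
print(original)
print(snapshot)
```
[192, 8, 7, 7, 7, 445]
[192, 8, 7, 7, 7, 445]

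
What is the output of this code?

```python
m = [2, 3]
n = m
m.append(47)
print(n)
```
[2, 3, 47]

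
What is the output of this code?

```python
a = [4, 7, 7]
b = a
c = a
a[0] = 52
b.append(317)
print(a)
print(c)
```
[52, 7, 7, 317]
[52, 7, 7, 317]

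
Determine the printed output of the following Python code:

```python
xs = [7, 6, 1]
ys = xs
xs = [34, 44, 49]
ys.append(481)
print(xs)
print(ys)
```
[34, 44, 49]
[7, 6, 1, 481]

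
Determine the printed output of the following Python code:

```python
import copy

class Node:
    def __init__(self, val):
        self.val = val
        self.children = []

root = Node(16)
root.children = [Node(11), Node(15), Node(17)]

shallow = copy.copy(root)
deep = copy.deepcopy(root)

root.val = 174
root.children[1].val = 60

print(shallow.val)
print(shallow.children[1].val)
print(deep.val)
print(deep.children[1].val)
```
16
60
16
15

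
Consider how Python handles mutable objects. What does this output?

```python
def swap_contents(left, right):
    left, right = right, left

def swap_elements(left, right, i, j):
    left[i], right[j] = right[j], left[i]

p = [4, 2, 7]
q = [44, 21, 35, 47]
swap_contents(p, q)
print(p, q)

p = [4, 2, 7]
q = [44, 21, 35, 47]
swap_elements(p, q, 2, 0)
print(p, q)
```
[4, 2, 7] [44, 21, 35, 47]
[4, 2, 44] [7, 21, 35, 47]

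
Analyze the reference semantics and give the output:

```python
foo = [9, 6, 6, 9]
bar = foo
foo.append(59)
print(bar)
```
[9, 6, 6, 9, 59]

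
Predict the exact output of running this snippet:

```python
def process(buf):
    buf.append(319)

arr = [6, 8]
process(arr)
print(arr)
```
[6, 8, 319]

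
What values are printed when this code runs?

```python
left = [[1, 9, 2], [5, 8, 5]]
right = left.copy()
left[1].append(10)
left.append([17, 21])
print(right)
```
[[1, 9, 2], [5, 8, 5, 10]]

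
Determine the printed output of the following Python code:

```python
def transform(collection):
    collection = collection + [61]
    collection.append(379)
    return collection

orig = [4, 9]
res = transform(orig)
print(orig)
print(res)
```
[4, 9]
[4, 9, 61, 379]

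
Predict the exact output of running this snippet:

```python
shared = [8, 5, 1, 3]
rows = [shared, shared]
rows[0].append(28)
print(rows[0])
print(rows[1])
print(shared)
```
[8, 5, 1, 3, 28]
[8, 5, 1, 3, 28]
[8, 5, 1, 3, 28]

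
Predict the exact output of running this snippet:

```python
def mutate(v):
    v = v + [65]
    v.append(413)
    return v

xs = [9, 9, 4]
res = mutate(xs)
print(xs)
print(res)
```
[9, 9, 4]
[9, 9, 4, 65, 413]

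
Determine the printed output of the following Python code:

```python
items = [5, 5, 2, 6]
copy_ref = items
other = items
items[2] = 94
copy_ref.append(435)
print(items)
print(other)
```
[5, 5, 94, 6, 435]
[5, 5, 94, 6, 435]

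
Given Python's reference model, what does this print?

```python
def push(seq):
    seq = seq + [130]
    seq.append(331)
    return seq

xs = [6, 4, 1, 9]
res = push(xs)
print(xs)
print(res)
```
[6, 4, 1, 9]
[6, 4, 1, 9, 130, 331]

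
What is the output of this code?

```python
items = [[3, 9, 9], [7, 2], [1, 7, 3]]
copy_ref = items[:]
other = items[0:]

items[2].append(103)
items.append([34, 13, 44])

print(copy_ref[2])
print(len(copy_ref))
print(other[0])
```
[1, 7, 3, 103]
3
[3, 9, 9]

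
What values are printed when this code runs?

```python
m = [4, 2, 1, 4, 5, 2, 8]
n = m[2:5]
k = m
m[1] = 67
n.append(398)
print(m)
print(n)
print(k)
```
[4, 67, 1, 4, 5, 2, 8]
[1, 4, 5, 398]
[4, 67, 1, 4, 5, 2, 8]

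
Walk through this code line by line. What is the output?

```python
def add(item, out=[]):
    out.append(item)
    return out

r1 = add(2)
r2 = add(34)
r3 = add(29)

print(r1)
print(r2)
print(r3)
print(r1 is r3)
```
[2, 34, 29]
[2, 34, 29]
[2, 34, 29]
True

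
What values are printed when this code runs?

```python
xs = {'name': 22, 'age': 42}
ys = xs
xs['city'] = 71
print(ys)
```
{'name': 22, 'age': 42, 'city': 71}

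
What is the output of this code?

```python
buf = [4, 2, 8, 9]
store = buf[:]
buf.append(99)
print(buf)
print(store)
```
[4, 2, 8, 9, 99]
[4, 2, 8, 9]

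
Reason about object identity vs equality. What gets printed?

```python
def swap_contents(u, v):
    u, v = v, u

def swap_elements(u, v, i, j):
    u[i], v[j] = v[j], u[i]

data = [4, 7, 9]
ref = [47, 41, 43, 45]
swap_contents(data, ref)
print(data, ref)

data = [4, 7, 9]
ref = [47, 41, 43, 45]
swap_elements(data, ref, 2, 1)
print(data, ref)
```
[4, 7, 9] [47, 41, 43, 45]
[4, 7, 41] [47, 9, 43, 45]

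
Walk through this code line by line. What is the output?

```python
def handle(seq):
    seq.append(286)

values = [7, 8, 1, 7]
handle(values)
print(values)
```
[7, 8, 1, 7, 286]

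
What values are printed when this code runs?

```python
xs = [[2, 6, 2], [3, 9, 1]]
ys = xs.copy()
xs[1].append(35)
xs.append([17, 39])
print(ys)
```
[[2, 6, 2], [3, 9, 1, 35]]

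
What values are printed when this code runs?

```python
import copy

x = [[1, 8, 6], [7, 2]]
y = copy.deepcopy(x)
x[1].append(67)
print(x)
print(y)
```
[[1, 8, 6], [7, 2, 67]]
[[1, 8, 6], [7, 2]]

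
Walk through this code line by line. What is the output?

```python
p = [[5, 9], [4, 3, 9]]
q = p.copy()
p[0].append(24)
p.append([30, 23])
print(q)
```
[[5, 9, 24], [4, 3, 9]]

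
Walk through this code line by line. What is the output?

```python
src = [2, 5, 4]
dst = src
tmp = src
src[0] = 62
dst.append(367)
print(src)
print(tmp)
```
[62, 5, 4, 367]
[62, 5, 4, 367]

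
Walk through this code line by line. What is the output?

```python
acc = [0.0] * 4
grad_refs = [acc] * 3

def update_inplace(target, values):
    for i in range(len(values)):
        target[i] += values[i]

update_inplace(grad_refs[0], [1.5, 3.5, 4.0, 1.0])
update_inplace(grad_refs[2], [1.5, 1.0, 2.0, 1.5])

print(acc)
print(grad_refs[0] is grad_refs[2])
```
[3.0, 4.5, 6.0, 2.5]
True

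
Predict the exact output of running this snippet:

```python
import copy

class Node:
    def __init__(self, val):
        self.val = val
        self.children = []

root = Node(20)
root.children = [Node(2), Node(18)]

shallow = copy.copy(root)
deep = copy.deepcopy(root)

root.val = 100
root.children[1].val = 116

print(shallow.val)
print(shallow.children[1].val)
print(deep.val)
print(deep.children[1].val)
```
20
116
20
18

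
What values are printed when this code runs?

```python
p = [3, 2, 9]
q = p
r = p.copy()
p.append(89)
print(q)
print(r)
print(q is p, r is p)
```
[3, 2, 9, 89]
[3, 2, 9]
True False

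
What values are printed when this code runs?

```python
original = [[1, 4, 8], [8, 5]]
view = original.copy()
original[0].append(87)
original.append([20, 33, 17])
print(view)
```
[[1, 4, 8, 87], [8, 5]]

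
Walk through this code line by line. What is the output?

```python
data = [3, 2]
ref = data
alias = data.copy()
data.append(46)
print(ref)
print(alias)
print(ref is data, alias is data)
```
[3, 2, 46]
[3, 2]
True False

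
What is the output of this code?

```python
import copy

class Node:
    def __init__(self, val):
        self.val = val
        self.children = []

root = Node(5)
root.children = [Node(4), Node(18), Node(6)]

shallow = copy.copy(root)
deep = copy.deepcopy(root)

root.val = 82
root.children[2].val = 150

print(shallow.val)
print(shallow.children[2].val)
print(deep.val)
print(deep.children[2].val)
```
5
150
5
6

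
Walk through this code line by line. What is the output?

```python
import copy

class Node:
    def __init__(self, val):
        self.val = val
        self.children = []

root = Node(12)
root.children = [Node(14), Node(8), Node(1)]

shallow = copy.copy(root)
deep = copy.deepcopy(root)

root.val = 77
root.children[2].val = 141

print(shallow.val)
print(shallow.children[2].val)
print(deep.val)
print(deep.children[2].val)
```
12
141
12
1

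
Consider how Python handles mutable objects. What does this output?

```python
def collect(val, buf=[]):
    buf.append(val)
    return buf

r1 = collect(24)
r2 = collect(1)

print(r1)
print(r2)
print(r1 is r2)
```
[24, 1]
[24, 1]
True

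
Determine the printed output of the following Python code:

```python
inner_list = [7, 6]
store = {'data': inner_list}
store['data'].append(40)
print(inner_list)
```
[7, 6, 40]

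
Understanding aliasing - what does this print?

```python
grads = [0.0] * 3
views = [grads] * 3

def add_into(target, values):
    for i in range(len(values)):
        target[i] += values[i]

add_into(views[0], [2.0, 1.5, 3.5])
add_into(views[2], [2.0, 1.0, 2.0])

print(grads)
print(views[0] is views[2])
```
[4.0, 2.5, 5.5]
True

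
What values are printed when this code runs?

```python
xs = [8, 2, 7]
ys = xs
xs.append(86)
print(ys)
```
[8, 2, 7, 86]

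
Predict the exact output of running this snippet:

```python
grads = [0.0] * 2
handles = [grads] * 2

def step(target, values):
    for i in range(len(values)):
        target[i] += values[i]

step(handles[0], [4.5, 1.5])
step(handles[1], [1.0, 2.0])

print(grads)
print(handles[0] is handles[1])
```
[5.5, 3.5]
True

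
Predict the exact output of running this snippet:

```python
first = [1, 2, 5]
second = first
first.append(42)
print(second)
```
[1, 2, 5, 42]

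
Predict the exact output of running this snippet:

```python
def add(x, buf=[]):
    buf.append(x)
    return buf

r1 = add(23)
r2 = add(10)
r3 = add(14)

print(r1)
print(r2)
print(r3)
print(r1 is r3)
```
[23, 10, 14]
[23, 10, 14]
[23, 10, 14]
True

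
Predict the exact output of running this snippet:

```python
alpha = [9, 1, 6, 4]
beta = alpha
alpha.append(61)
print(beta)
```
[9, 1, 6, 4, 61]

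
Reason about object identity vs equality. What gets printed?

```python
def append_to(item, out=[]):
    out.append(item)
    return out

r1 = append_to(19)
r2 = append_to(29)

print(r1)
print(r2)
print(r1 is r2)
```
[19, 29]
[19, 29]
True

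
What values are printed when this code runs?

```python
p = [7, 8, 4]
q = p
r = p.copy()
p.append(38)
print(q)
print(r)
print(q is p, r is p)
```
[7, 8, 4, 38]
[7, 8, 4]
True False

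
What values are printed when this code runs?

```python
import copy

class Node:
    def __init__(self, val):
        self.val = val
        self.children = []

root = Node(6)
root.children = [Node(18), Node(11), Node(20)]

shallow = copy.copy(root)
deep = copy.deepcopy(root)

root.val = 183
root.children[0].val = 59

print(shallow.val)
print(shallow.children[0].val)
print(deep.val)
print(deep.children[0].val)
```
6
59
6
18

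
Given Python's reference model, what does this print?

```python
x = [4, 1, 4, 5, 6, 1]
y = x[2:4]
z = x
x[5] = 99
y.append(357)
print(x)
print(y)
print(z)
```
[4, 1, 4, 5, 6, 99]
[4, 5, 357]
[4, 1, 4, 5, 6, 99]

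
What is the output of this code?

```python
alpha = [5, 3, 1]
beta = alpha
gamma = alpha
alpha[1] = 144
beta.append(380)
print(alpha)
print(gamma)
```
[5, 144, 1, 380]
[5, 144, 1, 380]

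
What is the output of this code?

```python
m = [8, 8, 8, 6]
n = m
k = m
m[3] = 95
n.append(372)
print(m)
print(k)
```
[8, 8, 8, 95, 372]
[8, 8, 8, 95, 372]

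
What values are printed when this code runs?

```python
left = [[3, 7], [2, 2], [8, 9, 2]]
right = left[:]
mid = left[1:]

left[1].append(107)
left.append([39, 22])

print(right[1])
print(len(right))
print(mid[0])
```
[2, 2, 107]
3
[2, 2, 107]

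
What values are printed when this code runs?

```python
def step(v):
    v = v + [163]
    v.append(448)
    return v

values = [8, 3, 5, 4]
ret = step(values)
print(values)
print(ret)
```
[8, 3, 5, 4]
[8, 3, 5, 4, 163, 448]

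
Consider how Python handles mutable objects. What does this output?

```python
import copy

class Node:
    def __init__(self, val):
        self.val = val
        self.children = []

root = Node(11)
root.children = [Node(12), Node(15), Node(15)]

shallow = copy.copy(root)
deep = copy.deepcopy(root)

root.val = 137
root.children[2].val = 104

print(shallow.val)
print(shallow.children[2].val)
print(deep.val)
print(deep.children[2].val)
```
11
104
11
15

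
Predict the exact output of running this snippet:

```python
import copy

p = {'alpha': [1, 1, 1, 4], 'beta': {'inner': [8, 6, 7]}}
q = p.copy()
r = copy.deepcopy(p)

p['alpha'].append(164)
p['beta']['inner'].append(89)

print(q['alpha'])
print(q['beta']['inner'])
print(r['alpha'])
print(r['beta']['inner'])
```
[1, 1, 1, 4, 164]
[8, 6, 7, 89]
[1, 1, 1, 4]
[8, 6, 7]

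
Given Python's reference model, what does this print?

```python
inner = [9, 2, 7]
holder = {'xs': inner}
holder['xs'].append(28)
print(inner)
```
[9, 2, 7, 28]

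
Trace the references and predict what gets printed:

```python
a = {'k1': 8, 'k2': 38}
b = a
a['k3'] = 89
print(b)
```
{'k1': 8, 'k2': 38, 'k3': 89}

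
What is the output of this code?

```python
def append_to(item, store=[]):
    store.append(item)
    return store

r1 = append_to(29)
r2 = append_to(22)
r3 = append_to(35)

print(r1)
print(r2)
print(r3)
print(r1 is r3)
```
[29, 22, 35]
[29, 22, 35]
[29, 22, 35]
True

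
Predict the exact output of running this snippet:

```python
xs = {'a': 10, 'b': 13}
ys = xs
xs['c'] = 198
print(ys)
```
{'a': 10, 'b': 13, 'c': 198}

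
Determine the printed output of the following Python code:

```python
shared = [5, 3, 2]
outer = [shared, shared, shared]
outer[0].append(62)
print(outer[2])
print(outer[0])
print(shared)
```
[5, 3, 2, 62]
[5, 3, 2, 62]
[5, 3, 2, 62]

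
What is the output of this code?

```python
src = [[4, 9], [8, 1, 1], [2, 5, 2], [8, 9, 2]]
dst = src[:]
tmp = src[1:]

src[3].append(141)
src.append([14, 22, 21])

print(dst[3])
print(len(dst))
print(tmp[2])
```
[8, 9, 2, 141]
4
[8, 9, 2, 141]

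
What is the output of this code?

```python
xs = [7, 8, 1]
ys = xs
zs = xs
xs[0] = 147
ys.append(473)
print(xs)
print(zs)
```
[147, 8, 1, 473]
[147, 8, 1, 473]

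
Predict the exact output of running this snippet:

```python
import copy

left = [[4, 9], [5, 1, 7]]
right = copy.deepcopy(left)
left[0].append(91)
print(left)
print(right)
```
[[4, 9, 91], [5, 1, 7]]
[[4, 9], [5, 1, 7]]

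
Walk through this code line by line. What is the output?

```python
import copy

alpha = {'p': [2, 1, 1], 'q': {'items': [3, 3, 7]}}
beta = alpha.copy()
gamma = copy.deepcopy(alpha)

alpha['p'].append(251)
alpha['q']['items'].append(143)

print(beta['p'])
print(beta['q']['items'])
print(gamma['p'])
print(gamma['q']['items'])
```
[2, 1, 1, 251]
[3, 3, 7, 143]
[2, 1, 1]
[3, 3, 7]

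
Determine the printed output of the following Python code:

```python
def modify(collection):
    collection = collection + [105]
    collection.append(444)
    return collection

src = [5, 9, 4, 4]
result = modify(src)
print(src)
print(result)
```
[5, 9, 4, 4]
[5, 9, 4, 4, 105, 444]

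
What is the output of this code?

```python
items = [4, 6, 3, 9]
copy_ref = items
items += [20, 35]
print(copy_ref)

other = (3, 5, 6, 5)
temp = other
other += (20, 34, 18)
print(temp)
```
[4, 6, 3, 9, 20, 35]
(3, 5, 6, 5)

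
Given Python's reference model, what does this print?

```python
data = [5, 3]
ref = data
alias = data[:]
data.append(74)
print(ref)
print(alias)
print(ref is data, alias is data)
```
[5, 3, 74]
[5, 3]
True False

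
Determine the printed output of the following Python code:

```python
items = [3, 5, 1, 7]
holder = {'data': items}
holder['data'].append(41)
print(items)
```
[3, 5, 1, 7, 41]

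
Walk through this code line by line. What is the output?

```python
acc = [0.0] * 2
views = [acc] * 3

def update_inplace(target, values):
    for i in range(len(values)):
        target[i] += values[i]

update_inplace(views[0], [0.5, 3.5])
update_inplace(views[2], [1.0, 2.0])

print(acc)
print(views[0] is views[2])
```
[1.5, 5.5]
True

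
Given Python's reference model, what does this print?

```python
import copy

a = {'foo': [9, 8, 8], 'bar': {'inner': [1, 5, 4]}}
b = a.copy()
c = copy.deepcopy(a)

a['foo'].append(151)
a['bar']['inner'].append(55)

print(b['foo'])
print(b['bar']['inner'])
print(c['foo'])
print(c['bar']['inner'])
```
[9, 8, 8, 151]
[1, 5, 4, 55]
[9, 8, 8]
[1, 5, 4]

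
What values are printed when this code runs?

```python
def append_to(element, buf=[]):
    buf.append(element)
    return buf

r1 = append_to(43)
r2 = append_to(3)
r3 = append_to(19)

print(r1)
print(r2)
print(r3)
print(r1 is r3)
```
[43, 3, 19]
[43, 3, 19]
[43, 3, 19]
True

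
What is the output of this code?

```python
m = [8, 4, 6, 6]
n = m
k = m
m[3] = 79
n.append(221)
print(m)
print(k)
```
[8, 4, 6, 79, 221]
[8, 4, 6, 79, 221]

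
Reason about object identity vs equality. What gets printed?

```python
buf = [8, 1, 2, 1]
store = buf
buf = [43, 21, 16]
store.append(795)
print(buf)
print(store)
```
[43, 21, 16]
[8, 1, 2, 1, 795]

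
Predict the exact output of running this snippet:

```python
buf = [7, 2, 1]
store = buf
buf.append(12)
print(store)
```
[7, 2, 1, 12]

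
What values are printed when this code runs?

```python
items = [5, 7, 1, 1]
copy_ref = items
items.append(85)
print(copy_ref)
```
[5, 7, 1, 1, 85]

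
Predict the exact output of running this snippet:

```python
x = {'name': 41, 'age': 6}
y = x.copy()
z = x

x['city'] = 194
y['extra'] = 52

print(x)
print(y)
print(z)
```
{'name': 41, 'age': 6, 'city': 194}
{'name': 41, 'age': 6, 'extra': 52}
{'name': 41, 'age': 6, 'city': 194}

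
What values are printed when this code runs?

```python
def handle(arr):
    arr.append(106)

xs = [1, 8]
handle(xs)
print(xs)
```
[1, 8, 106]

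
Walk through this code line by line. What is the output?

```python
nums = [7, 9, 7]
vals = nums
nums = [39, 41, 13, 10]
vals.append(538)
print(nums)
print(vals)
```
[39, 41, 13, 10]
[7, 9, 7, 538]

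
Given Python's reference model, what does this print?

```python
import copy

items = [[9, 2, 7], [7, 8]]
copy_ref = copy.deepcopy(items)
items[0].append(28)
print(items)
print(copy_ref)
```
[[9, 2, 7, 28], [7, 8]]
[[9, 2, 7], [7, 8]]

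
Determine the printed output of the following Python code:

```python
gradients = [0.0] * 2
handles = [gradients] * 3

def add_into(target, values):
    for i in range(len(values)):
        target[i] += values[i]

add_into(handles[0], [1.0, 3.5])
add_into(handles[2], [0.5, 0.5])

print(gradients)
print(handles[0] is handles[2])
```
[1.5, 4.0]
True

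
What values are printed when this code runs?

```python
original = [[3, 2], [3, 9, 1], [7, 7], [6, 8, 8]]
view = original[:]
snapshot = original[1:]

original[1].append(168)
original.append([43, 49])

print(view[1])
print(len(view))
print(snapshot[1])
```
[3, 9, 1, 168]
4
[7, 7]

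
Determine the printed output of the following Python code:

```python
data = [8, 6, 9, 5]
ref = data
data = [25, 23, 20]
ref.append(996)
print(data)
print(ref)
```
[25, 23, 20]
[8, 6, 9, 5, 996]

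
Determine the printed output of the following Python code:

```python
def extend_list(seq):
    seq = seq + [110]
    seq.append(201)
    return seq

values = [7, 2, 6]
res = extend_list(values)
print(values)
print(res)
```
[7, 2, 6]
[7, 2, 6, 110, 201]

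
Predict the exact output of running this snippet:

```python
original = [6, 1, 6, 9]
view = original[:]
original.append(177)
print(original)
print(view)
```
[6, 1, 6, 9, 177]
[6, 1, 6, 9]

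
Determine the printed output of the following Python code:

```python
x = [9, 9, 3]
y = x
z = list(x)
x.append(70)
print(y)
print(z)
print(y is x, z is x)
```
[9, 9, 3, 70]
[9, 9, 3]
True False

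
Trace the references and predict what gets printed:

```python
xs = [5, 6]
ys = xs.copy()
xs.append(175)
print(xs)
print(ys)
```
[5, 6, 175]
[5, 6]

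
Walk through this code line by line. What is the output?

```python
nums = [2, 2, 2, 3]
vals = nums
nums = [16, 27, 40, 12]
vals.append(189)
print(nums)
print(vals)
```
[16, 27, 40, 12]
[2, 2, 2, 3, 189]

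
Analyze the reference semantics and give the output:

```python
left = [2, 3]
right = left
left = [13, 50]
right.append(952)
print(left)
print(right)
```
[13, 50]
[2, 3, 952]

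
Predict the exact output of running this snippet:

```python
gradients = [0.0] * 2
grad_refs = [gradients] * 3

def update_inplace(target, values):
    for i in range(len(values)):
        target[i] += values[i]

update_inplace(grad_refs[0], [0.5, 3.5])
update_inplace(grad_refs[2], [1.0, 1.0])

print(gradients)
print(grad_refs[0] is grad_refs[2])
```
[1.5, 4.5]
True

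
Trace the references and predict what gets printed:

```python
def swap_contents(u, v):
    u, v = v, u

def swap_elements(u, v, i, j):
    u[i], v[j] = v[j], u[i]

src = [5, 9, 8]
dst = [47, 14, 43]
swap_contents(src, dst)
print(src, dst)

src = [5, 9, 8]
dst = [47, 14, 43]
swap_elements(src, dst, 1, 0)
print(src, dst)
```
[5, 9, 8] [47, 14, 43]
[5, 47, 8] [9, 14, 43]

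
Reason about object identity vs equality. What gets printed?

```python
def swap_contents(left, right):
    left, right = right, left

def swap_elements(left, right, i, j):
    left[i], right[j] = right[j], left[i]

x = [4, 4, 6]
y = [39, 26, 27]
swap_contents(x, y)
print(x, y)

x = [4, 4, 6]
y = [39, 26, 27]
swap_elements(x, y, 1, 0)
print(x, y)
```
[4, 4, 6] [39, 26, 27]
[4, 39, 6] [4, 26, 27]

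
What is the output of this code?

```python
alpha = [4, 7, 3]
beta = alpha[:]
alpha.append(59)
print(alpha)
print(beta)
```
[4, 7, 3, 59]
[4, 7, 3]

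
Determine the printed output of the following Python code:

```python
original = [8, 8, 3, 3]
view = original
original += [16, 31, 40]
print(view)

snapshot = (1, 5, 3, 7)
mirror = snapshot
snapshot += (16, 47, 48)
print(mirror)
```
[8, 8, 3, 3, 16, 31, 40]
(1, 5, 3, 7)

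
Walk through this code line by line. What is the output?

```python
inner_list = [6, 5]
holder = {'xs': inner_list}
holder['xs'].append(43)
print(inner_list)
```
[6, 5, 43]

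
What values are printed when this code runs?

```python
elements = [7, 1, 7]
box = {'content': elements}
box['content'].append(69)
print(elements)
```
[7, 1, 7, 69]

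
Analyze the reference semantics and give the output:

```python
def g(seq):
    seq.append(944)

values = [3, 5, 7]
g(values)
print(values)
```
[3, 5, 7, 944]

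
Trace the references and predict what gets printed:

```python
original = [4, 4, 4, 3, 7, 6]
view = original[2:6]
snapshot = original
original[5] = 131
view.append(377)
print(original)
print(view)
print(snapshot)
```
[4, 4, 4, 3, 7, 131]
[4, 3, 7, 6, 377]
[4, 4, 4, 3, 7, 131]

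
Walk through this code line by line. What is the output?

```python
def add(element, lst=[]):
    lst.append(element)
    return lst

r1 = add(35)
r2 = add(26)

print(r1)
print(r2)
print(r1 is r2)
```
[35, 26]
[35, 26]
True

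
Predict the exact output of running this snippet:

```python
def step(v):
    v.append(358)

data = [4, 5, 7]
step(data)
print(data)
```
[4, 5, 7, 358]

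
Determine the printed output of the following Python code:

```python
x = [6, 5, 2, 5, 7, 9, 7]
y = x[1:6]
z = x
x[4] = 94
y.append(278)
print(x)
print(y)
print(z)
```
[6, 5, 2, 5, 94, 9, 7]
[5, 2, 5, 7, 9, 278]
[6, 5, 2, 5, 94, 9, 7]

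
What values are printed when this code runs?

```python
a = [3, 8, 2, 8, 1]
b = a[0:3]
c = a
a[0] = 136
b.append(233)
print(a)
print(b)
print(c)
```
[136, 8, 2, 8, 1]
[3, 8, 2, 233]
[136, 8, 2, 8, 1]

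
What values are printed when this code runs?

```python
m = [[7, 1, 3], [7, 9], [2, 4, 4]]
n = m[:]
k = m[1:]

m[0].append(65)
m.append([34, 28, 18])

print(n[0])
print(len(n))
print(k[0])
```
[7, 1, 3, 65]
3
[7, 9]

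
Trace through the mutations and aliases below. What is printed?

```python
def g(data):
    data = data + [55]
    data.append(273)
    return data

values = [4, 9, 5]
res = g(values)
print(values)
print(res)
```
[4, 9, 5]
[4, 9, 5, 55, 273]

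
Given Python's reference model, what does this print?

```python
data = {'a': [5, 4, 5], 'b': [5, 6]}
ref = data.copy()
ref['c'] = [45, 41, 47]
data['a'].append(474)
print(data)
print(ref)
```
{'a': [5, 4, 5, 474], 'b': [5, 6]}
{'a': [5, 4, 5, 474], 'b': [5, 6], 'c': [45, 41, 47]}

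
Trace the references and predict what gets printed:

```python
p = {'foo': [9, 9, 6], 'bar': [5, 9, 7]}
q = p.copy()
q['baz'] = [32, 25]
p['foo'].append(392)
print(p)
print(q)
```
{'foo': [9, 9, 6, 392], 'bar': [5, 9, 7]}
{'foo': [9, 9, 6, 392], 'bar': [5, 9, 7], 'baz': [32, 25]}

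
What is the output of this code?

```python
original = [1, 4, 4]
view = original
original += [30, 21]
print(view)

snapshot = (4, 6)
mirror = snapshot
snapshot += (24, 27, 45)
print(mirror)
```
[1, 4, 4, 30, 21]
(4, 6)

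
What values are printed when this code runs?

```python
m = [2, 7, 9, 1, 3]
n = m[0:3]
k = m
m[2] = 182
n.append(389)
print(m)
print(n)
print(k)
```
[2, 7, 182, 1, 3]
[2, 7, 9, 389]
[2, 7, 182, 1, 3]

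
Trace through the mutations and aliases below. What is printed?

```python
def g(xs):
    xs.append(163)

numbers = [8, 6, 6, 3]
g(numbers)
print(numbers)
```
[8, 6, 6, 3, 163]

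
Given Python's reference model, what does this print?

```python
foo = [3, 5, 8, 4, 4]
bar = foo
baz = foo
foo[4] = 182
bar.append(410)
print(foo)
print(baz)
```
[3, 5, 8, 4, 182, 410]
[3, 5, 8, 4, 182, 410]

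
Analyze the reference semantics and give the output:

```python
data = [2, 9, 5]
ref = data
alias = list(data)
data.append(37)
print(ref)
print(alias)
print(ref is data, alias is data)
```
[2, 9, 5, 37]
[2, 9, 5]
True False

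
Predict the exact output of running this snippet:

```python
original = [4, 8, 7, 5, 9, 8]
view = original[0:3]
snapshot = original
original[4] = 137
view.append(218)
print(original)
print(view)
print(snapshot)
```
[4, 8, 7, 5, 137, 8]
[4, 8, 7, 218]
[4, 8, 7, 5, 137, 8]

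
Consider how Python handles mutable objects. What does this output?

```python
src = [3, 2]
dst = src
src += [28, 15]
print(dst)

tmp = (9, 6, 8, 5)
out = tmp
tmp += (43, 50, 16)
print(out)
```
[3, 2, 28, 15]
(9, 6, 8, 5)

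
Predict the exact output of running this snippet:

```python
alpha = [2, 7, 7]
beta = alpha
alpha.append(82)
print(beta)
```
[2, 7, 7, 82]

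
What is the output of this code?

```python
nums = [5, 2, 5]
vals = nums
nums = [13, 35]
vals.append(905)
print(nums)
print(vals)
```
[13, 35]
[5, 2, 5, 905]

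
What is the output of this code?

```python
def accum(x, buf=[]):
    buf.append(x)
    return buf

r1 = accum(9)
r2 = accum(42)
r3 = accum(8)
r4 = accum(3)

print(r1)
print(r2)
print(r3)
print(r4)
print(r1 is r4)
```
[9, 42, 8, 3]
[9, 42, 8, 3]
[9, 42, 8, 3]
[9, 42, 8, 3]
True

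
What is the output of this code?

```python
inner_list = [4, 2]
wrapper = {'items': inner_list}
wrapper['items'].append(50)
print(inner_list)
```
[4, 2, 50]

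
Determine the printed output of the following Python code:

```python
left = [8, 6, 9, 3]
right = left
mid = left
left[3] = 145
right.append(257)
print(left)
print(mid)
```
[8, 6, 9, 145, 257]
[8, 6, 9, 145, 257]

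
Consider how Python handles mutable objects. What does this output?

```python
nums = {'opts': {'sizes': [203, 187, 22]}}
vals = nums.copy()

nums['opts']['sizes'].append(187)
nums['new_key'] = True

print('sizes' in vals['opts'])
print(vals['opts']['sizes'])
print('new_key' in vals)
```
True
[203, 187, 22, 187]
False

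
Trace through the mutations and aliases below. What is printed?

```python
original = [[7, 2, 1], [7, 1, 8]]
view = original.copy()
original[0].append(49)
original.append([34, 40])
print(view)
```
[[7, 2, 1, 49], [7, 1, 8]]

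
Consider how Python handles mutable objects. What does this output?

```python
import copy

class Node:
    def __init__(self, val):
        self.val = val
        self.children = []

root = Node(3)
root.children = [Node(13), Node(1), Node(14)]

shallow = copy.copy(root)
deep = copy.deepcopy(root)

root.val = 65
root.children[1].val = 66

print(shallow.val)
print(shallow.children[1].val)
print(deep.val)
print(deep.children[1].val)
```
3
66
3
1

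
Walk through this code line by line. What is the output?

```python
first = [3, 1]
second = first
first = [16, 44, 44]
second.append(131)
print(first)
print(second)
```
[16, 44, 44]
[3, 1, 131]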